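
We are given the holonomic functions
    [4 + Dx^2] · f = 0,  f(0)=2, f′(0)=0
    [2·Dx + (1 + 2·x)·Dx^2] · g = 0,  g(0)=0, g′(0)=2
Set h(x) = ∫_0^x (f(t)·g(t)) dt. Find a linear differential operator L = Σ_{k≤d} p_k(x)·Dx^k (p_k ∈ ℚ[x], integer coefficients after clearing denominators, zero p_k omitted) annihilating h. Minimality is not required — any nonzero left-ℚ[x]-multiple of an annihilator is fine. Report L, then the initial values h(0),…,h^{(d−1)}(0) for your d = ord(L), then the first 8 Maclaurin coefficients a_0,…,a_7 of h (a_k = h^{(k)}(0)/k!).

L = (-48 + 192·x + 1216·x^2 + 2048·x^3 + 1024·x^4)·Dx + (32 + 320·x + 768·x^2 + 512·x^3)·Dx^2 + (160·x + 672·x^2 + 1024·x^3 + 512·x^4)·Dx^3 + (8 + 80·x + 192·x^2 + 128·x^3)·Dx^4 + (3 + 28·x + 92·x^2 + 128·x^3 + 64·x^4)·Dx^5  (order 5).
h: a_k = 0, 0, 2, -4/3, -2/3, 0, 4/5, -8/7, …
ICs: h(0) = 0, h′(0) = 0, h′′(0) = 4, h′′′(0) = -8, h′′′′(0) = -16.

f: a_k = 2, 0, -4, 0, 4/3, 0, -8/45, 0, …
g: a_k = 0, 2, -2, 8/3, -4, 32/5, -32/3, 128/7, …
h₀=f·g: eliminate ⇒ L₀, order ≤ 2·2.
Integrate: L := L₀·Dx.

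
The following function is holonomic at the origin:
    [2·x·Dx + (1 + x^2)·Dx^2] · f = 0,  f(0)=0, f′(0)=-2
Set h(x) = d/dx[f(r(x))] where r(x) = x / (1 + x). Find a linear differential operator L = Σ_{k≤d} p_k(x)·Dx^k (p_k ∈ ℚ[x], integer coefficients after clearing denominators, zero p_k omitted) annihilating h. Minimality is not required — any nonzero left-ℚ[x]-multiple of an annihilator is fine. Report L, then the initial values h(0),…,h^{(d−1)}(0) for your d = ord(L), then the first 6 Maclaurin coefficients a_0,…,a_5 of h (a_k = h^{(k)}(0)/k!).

L = (2 + 4·x) + (1 + 2·x + 2·x^2)·Dx  (order 1).
h: a_k = -2, 4, -4, 0, 8, -16, …
ICs: h(0) = -2.

f: a_k = 0, -2, 0, 2/3, 0, -2/5, …
Change of var in L_f (x↦r) gives L₀.
Derive L from L₀ (diff closure).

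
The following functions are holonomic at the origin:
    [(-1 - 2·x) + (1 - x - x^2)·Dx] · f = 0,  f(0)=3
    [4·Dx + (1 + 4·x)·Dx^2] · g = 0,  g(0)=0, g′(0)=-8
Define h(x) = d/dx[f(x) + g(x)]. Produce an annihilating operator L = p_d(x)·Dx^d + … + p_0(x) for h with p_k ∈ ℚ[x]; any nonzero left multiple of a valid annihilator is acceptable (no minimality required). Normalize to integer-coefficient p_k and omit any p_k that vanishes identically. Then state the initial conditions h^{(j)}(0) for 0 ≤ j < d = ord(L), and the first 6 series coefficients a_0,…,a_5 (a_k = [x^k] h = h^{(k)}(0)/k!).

L = (100 + 272·x + 392·x^2 + 144·x^3 + 96·x^4) + (-7 + 96·x + 434·x^2 + 540·x^3 + 304·x^4 + 160·x^5)·Dx + (-4 - 25·x - 28·x^2 + 46·x^3 + 73·x^4 + 76·x^5 + 32·x^6)·Dx^2  (order 2).
h: a_k = -5, 44, -101, 572, -1928, 8426, …
ICs: h(0) = -5, h′(0) = 44.

f: a_k = 3, 3, 6, 9, 15, 24, …
g: a_k = 0, -8, 16, -128/3, 128, -2048/5, …
Weyl lclm of L_f,L_g ⇒ L₀ (ord ≤ 3).
h₀' ⇒ L via d/dx closure of L₀.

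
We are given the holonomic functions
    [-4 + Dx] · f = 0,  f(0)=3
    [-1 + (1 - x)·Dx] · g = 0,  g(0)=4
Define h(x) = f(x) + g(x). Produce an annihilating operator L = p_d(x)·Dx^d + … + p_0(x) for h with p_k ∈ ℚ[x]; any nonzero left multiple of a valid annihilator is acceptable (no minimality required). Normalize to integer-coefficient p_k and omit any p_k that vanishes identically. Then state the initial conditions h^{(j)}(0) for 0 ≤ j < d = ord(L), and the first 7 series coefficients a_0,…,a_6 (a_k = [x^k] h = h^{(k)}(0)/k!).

f: a_k = 3, 12, 24, 32, 32, 128/5, 256/15, …
g: a_k = 4, 4, 4, 4, 4, 4, 4, …
L₀ := lclm(L_f,L_g); ord L₀ ≤ 1+1.
L = (-8 + 16·x) + (14 - 32·x + 16·x^2)·Dx + (-3 + 7·x - 4·x^2)·Dx^2  (order 2).
h: a_k = 7, 16, 28, 36, 36, 148/5, 316/15, …
ICs: h(0) = 7, h′(0) = 16.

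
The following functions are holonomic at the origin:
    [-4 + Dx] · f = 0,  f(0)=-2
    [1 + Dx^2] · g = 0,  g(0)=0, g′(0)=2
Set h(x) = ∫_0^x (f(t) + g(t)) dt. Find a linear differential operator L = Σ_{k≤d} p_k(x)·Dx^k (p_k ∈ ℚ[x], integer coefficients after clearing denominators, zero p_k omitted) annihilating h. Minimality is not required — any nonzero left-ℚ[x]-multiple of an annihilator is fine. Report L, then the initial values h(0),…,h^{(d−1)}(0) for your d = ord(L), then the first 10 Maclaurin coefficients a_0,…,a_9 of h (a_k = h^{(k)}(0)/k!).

L = -4·Dx + Dx^2 - 4·Dx^3 + Dx^4  (order 4).
h: a_k = 0, -2, -3, -16/3, -65/12, -64/15, -341/120, -512/315, -3277/4032, -1024/2835, …
ICs: h(0) = 0, h′(0) = -2, h′′(0) = -6, h′′′(0) = -32.

f: a_k = -2, -8, -16, -64/3, -64/3, -256/15, -512/45, -2048/315, -1024/315, -4096/2835, …
g: a_k = 0, 2, 0, -1/3, 0, 1/60, 0, -1/2520, 0, 1/181440, …
Weyl lclm of L_f,L_g ⇒ L₀ (ord ≤ 3).
h=∫₀ˣh₀: take L = L₀·Dx.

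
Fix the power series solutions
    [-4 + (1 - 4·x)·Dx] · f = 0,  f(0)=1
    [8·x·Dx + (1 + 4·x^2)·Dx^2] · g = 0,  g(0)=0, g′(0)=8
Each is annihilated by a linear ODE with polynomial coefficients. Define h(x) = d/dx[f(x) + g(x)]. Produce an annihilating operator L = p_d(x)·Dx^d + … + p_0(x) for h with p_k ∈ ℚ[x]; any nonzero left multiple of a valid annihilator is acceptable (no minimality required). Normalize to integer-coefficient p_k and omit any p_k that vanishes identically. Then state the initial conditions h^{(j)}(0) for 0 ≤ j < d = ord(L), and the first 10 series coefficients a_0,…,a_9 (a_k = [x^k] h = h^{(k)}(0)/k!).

f: a_k = 1, 4, 16, 64, 256, 1024, 4096, 16384, 65536, 262144, …
g: a_k = 0, 8, 0, -32/3, 0, 128/5, 0, -512/7, 0, 2048/9, …
f+g: L₀ = lclm(L_f,L_g), ord ≤ 1+2.
h₀' ⇒ L via d/dx closure of L₀.
L = (-8 + 128·x + 96·x^2) + (13 - 8·x + 100·x^2 + 96·x^3)·Dx + (-1 + 3·x + 12·x^3 + 16·x^4)·Dx^2  (order 2).
h: a_k = 12, 32, 160, 1024, 5248, 24576, 114176, 524288, 2361344, 10485760, …
ICs: h(0) = 12, h′(0) = 32.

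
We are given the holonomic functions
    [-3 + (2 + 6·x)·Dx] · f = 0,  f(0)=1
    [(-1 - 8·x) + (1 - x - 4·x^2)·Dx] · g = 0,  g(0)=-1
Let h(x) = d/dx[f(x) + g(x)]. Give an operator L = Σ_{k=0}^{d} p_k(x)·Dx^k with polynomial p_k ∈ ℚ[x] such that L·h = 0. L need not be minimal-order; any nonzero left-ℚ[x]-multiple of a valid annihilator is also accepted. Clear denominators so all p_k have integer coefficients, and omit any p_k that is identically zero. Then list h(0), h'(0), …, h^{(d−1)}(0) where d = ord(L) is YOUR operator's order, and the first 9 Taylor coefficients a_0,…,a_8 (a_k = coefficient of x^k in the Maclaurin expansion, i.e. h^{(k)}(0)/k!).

f: a_k = 1, 3/2, -9/8, 27/16, -405/128, 1701/256, -15309/1024, 72171/2048, -2814669/32768, …
g: a_k = -1, -1, -5, -9, -29, -65, -181, -441, -1165, …
Sum ⇒ L₀ = lclm(L_f,L_g) in ℚ(x)⟨Dx⟩.
h=h₀': d/dx-closure on L₀ ⇒ L.
L = (-594 - 4230·x - 12960·x^2 - 14400·x^3 - 17280·x^4) + (-189 - 3054·x - 16389·x^2 - 38544·x^3 - 55440·x^4 - 51840·x^5)·Dx + (46 + 350·x + 794·x^2 - 198·x^3 - 5376·x^4 - 13920·x^5 - 11520·x^6)·Dx^2  (order 2).
h: a_k = 1/2, -49/4, -351/16, -4117/32, -74695/256, -601959/512, -5816979/2048, -40989389/4096, -1600934391/65536, …
ICs: h(0) = 1/2, h′(0) = -49/4.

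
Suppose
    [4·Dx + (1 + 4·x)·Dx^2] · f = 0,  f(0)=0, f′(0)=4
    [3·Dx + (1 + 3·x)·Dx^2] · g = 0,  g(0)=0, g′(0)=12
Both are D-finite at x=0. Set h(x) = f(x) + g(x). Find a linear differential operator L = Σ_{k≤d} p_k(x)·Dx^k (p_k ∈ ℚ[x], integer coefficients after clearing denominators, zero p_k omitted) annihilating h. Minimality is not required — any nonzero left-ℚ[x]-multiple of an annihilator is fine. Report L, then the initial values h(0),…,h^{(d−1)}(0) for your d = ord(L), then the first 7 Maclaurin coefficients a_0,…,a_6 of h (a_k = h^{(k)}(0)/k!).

f: a_k = 0, 4, -8, 64/3, -64, 1024/5, -2048/3, …
g: a_k = 0, 12, -18, 36, -81, 972/5, -486, …
Weyl lclm of L_f,L_g ⇒ L₀ (ord ≤ 4).
L = 24·Dx + (14 + 48·x)·Dx^2 + (1 + 7·x + 12·x^2)·Dx^3  (order 3).
h: a_k = 0, 16, -26, 172/3, -145, 1996/5, -3506/3, …
ICs: h(0) = 0, h′(0) = 16, h′′(0) = -52.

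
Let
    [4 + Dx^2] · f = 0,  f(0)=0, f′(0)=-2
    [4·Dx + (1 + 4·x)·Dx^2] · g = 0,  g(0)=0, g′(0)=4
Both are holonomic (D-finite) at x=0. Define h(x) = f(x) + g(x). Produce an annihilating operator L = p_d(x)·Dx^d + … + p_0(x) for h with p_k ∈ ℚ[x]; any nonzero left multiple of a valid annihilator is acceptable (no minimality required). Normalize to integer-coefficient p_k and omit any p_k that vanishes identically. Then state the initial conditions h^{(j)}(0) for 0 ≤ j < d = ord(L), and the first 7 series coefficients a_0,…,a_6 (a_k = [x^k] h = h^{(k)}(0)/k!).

f: a_k = 0, -2, 0, 4/3, 0, -4/15, 0, …
g: a_k = 0, 4, -8, 64/3, -64, 1024/5, -2048/3, …
Sum ⇒ L₀ = lclm(L_f,L_g) in ℚ(x)⟨Dx⟩.
L = (400 + 128·x + 256·x^2)·Dx + (36 + 176·x + 192·x^2 + 256·x^3)·Dx^2 + (100 + 32·x + 64·x^2)·Dx^3 + (9 + 44·x + 48·x^2 + 64·x^3)·Dx^4  (order 4).
h: a_k = 0, 2, -8, 68/3, -64, 3068/15, -2048/3, …
ICs: h(0) = 0, h′(0) = 2, h′′(0) = -16, h′′′(0) = 136.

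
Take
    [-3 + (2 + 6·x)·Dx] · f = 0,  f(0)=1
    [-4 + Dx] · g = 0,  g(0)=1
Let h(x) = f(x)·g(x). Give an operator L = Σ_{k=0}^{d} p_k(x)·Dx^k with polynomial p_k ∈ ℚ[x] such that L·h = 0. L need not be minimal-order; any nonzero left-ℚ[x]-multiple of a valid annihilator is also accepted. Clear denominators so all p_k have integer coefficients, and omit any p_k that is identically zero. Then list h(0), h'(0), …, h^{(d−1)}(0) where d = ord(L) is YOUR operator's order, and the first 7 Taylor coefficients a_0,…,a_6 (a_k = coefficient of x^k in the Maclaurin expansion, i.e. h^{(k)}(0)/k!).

L = (-11 - 24·x) + (2 + 6·x)·Dx  (order 1).
h: a_k = 1, 11/2, 103/8, 953/48, 8161/384, 76883/3840, 497863/46080, …
ICs: h(0) = 1.

f: a_k = 1, 3/2, -9/8, 27/16, -405/128, 1701/256, -15309/1024, …
g: a_k = 1, 4, 8, 32/3, 32/3, 128/15, 256/45, …
f·g: L₀ = L_f ⊗_s L_g, ord ≤ 1·1.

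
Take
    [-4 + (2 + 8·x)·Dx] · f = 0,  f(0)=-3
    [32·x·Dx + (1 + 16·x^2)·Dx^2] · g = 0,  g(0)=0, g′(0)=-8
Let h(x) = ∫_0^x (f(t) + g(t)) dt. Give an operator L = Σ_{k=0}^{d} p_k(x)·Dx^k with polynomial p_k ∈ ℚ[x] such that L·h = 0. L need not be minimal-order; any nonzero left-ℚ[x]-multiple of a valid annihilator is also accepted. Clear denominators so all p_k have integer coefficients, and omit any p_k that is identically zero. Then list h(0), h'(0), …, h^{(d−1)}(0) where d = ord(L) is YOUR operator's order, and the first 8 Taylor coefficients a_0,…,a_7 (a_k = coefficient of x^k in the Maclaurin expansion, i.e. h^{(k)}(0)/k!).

f: a_k = -3, -6, 6, -12, 30, -84, 252, -792, …
g: a_k = 0, -8, 0, 128/3, 0, -2048/5, 0, 32768/7, …
L₀ := lclm(L_f,L_g); ord L₀ ≤ 1+2.
h=∫h₀ ⇒ L = L₀·Dx.
L = (-32 - 320·x + 1536·x^2 + 3072·x^3)·Dx^2 + (-22 - 128·x + 320·x^2 + 6144·x^3 + 10752·x^4)·Dx^3 + (-1 + 12·x + 96·x^2 + 384·x^3 + 1792·x^4 + 3072·x^5)·Dx^4  (order 4).
h: a_k = 0, -3, -7, 2, 23/3, 6, -1234/15, 36, …
ICs: h(0) = 0, h′(0) = -3, h′′(0) = -14, h′′′(0) = 12.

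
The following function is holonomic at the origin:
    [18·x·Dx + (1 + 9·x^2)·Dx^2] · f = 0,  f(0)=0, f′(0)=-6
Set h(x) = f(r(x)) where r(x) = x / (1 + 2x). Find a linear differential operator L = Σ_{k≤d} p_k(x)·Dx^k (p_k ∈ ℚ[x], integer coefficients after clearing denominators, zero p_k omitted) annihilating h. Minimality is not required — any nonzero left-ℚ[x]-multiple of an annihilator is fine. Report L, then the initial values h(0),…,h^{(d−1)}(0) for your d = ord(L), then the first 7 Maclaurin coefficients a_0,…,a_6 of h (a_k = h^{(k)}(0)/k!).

f: a_k = 0, -6, 0, 18, 0, -486/5, 0, …
Substitute x→r, Dx→(1/r')Dx; clear ⇒ L₀.
L = (4 + 26·x)·Dx + (1 + 4·x + 13·x^2)·Dx^2  (order 2).
h: a_k = 0, -6, 12, -6, -60, 1194/5, -276, …
ICs: h(0) = 0, h′(0) = -6.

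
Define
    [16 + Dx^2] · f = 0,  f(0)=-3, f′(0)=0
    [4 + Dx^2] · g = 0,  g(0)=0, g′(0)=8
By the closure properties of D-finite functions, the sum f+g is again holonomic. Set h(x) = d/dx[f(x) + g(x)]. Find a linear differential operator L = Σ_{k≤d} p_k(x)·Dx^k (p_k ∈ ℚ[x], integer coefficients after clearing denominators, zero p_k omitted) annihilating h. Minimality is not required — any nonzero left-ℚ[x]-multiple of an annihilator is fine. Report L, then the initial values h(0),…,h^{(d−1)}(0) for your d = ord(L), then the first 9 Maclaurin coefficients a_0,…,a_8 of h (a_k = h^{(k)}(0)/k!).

L = 64 + 20·Dx^2 + Dx^4  (order 4).
h: a_k = 8, 48, -16, -128, 16/3, 512/5, -32/45, -4096/105, 16/315, …
ICs: h(0) = 8, h′(0) = 48, h′′(0) = -32, h′′′(0) = -768.

f: a_k = -3, 0, 24, 0, -32, 0, 256/15, 0, -512/105, …
g: a_k = 0, 8, 0, -16/3, 0, 16/15, 0, -32/315, 0, …
L₀ := lclm(L_f,L_g); ord L₀ ≤ 2+2.
Differentiate: ansatz ord ≤ ord L₀ ⇒ L.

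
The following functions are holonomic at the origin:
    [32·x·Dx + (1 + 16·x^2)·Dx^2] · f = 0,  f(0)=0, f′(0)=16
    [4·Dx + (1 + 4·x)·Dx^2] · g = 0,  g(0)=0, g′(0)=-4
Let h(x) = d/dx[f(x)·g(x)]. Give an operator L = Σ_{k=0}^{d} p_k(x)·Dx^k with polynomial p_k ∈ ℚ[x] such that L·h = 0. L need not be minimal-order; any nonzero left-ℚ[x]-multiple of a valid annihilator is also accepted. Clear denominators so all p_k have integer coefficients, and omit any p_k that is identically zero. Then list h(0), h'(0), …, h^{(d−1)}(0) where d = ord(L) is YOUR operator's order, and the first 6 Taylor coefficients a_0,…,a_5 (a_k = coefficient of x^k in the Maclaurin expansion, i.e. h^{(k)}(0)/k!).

L = (1536 + 11264·x + 81920·x^2 + 638976·x^3 + 1966080·x^4 + 3407872·x^5 + 4194304·x^7) + (288 + 7936·x + 78848·x^2 + 495616·x^3 + 2228224·x^4 + 6094848·x^5 + 9175040·x^6 + 3145728·x^7 + 14680064·x^8)·Dx + (48 + 1024·x + 12288·x^2 + 79872·x^3 + 368640·x^4 + 1277952·x^5 + 3145728·x^6 + 4718592·x^7 + 3145728·x^8 + 8388608·x^9)·Dx^2 + (5 + 72·x + 592·x^2 + 3584·x^3 + 16896·x^4 + 61440·x^5 + 172032·x^6 + 393216·x^7 + 589824·x^8 + 524288·x^9 + 1048576·x^10)·Dx^3  (order 3).
h: a_k = 0, -128, 384, 0, 5120/3, -425984/15, …
ICs: h(0) = 0, h′(0) = -128, h′′(0) = 768.

f: a_k = 0, 16, 0, -256/3, 0, 4096/5, …
g: a_k = 0, -4, 8, -64/3, 64, -1024/5, …
Sym-product of L_f,L_g gives L₀ (≤ ord 4).
Differentiate: ansatz ord ≤ ord L₀ ⇒ L.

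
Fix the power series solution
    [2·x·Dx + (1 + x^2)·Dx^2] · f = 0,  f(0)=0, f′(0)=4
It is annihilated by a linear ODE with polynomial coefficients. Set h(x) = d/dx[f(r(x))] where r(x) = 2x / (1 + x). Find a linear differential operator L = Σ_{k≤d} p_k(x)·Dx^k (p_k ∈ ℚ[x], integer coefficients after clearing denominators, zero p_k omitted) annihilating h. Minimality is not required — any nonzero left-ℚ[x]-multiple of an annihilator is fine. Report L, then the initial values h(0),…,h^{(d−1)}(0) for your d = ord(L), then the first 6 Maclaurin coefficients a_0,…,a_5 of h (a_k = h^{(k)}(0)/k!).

L = (2 + 10·x) + (1 + 2·x + 5·x^2)·Dx  (order 1).
h: a_k = 8, -16, -8, 96, -152, -176, …
ICs: h(0) = 8.

f: a_k = 0, 4, 0, -4/3, 0, 4/5, …
h₀=f(r): pull back L_f along r ⇒ L₀.
Derive L from L₀ (diff closure).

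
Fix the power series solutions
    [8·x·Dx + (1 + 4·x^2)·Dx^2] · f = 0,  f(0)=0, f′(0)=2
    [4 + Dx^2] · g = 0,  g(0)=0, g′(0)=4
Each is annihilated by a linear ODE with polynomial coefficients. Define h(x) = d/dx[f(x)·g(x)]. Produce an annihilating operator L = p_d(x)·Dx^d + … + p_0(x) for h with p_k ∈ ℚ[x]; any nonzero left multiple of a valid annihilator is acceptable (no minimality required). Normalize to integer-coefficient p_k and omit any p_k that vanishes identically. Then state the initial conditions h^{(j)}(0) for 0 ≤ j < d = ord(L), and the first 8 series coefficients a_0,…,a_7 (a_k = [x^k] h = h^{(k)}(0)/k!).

f: a_k = 0, 2, 0, -8/3, 0, 32/5, 0, -128/7, …
g: a_k = 0, 4, 0, -8/3, 0, 8/15, 0, -16/315, …
L₀ := L_f ⊗_s L_g (sym. prod.), ord ≤ 4.
Derive L from L₀ (diff closure).
L = (880 + 9408·x^2 + 59008·x^4 + 49152·x^6 + 24576·x^8 + 16384·x^10 + 32768·x^12) + (544·x + 9088·x^3 + 35840·x^5 + 40960·x^7 + 40960·x^9 + 32768·x^11)·Dx + (240 + 2720·x^2 + 17088·x^4 + 18944·x^6 + 16384·x^8 + 16384·x^10 + 16384·x^12)·Dx^2 + (136·x + 2272·x^3 + 8960·x^5 + 10240·x^7 + 10240·x^9 + 8192·x^11)·Dx^3 + (5 + 92·x^2 + 584·x^4 + 1664·x^6 + 2560·x^8 + 3072·x^10 + 2048·x^12)·Dx^4  (order 4).
h: a_k = 0, 16, 0, -64, 0, 608/3, 0, -11008/15, …
ICs: h(0) = 0, h′(0) = 16, h′′(0) = 0, h′′′(0) = -384.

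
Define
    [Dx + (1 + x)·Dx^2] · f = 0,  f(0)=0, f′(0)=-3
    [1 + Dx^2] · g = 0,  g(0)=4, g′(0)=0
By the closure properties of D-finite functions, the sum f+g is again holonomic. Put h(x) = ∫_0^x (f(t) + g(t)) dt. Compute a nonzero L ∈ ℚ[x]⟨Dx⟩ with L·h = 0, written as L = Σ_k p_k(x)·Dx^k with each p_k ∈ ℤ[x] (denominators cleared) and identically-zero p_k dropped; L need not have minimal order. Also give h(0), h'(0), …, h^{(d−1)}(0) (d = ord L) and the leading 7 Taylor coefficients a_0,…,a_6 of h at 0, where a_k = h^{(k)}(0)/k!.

L = (7 + 2·x + x^2)·Dx^2 + (3 + 5·x + 3·x^2 + x^3)·Dx^3 + (7 + 2·x + x^2)·Dx^4 + (3 + 5·x + 3·x^2 + x^3)·Dx^5  (order 5).
h: a_k = 0, 4, -3/2, -1/6, -1/4, 11/60, -1/10, …
ICs: h(0) = 0, h′(0) = 4, h′′(0) = -3, h′′′(0) = -1, h′′′′(0) = -6.

f: a_k = 0, -3, 3/2, -1, 3/4, -3/5, 1/2, …
g: a_k = 4, 0, -2, 0, 1/6, 0, -1/180, …
h₀=f+g: left-lcm gives L₀, ord ≤ 4.
∫: right-multiply L₀ by Dx.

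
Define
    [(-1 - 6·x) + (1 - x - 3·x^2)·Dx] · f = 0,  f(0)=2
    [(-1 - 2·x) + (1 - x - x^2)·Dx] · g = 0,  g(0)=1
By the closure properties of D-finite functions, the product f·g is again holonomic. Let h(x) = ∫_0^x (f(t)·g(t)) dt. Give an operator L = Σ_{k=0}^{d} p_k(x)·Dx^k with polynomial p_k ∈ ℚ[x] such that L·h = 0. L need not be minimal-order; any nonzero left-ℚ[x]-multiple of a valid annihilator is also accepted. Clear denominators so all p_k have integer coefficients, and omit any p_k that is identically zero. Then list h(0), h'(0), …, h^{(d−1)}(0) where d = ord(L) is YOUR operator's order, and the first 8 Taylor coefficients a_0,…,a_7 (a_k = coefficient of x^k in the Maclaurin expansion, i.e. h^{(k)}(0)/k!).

f: a_k = 2, 2, 8, 14, 38, 80, 194, 434, …
g: a_k = 1, 1, 2, 3, 5, 8, 13, 21, …
Sym-product of L_f,L_g gives L₀ (≤ ord 1).
∫: right-multiply L₀ by Dx.
L = (-2 - 6·x + 12·x^2 + 12·x^3)·Dx + (1 - 2·x - 3·x^2 + 4·x^3 + 3·x^4)·Dx^2  (order 2).
h: a_k = 0, 2, 2, 14/3, 8, 84/5, 98/3, 474/7, …
ICs: h(0) = 0, h′(0) = 2.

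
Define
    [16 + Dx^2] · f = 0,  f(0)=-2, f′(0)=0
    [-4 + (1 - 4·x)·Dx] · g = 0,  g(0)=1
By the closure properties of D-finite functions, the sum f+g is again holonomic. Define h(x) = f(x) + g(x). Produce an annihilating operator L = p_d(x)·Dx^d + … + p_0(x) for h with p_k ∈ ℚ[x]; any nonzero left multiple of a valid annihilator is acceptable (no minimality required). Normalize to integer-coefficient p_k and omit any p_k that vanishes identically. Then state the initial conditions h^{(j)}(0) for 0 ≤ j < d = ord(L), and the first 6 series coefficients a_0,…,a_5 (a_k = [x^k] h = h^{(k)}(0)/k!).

L = (-448 + 512·x - 1024·x^2) + (48 - 320·x + 768·x^2 - 1024·x^3)·Dx + (-28 + 32·x - 64·x^2)·Dx^2 + (3 - 20·x + 48·x^2 - 64·x^3)·Dx^3  (order 3).
h: a_k = -1, 4, 32, 64, 704/3, 1024, …
ICs: h(0) = -1, h′(0) = 4, h′′(0) = 64.

f: a_k = -2, 0, 16, 0, -64/3, 0, …
g: a_k = 1, 4, 16, 64, 256, 1024, …
Sum ⇒ L₀ = lclm(L_f,L_g) in ℚ(x)⟨Dx⟩.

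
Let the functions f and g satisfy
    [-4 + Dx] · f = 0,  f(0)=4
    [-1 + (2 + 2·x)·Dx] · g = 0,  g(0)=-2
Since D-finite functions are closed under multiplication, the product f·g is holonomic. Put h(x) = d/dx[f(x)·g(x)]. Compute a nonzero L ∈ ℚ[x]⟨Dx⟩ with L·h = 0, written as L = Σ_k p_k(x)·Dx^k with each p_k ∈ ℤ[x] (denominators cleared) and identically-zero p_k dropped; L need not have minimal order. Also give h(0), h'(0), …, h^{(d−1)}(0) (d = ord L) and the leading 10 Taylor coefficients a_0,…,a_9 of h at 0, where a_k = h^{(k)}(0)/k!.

L = (79 + 144·x + 64·x^2) + (-18 - 34·x - 16·x^2)·Dx  (order 1).
h: a_k = -36, -158, -683/2, -1947/4, -49553/96, -417727/960, -389323/1280, -29265889/161280, -243638873/2580480, -224615351/5160960, …
ICs: h(0) = -36.

f: a_k = 4, 16, 32, 128/3, 128/3, 512/15, 1024/45, 4096/315, 2048/315, 8192/2835, …
g: a_k = -2, -1, 1/4, -1/8, 5/64, -7/128, 21/512, -33/1024, 429/16384, -715/32768, …
h₀=f·g: eliminate ⇒ L₀, order ≤ 1·1.
Differentiate: ansatz ord ≤ ord L₀ ⇒ L.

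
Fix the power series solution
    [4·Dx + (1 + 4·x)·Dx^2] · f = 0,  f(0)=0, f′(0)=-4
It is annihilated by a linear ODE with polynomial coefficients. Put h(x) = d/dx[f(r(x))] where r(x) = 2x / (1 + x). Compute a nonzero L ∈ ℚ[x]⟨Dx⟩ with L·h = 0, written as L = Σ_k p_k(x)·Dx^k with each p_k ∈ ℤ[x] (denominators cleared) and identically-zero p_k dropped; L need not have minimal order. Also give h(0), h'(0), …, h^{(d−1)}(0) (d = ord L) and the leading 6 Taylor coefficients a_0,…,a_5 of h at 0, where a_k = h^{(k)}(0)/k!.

L = (10 + 18·x) + (1 + 10·x + 9·x^2)·Dx  (order 1).
h: a_k = -8, 80, -728, 6560, -59048, 531440, …
ICs: h(0) = -8.

f: a_k = 0, -4, 8, -64/3, 64, -1024/5, …
h₀=f(r): pull back L_f along r ⇒ L₀.
h=h₀': d/dx-closure on L₀ ⇒ L.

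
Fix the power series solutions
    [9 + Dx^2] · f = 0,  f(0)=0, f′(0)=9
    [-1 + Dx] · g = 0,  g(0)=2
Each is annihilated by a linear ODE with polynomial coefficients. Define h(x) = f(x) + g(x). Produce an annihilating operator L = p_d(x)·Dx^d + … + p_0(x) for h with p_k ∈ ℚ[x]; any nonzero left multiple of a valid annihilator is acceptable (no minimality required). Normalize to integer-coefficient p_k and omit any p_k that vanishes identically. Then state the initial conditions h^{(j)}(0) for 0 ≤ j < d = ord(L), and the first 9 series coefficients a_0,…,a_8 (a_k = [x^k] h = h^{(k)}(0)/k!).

L = -9 + 9·Dx - Dx^2 + Dx^3  (order 3).
h: a_k = 2, 11, 1, -79/6, 1/12, 731/120, 1/360, -937/720, 1/20160, …
ICs: h(0) = 2, h′(0) = 11, h′′(0) = 2.

f: a_k = 0, 9, 0, -27/2, 0, 243/40, 0, -729/560, 0, …
g: a_k = 2, 2, 1, 1/3, 1/12, 1/60, 1/360, 1/2520, 1/20160, …
Weyl lclm of L_f,L_g ⇒ L₀ (ord ≤ 3).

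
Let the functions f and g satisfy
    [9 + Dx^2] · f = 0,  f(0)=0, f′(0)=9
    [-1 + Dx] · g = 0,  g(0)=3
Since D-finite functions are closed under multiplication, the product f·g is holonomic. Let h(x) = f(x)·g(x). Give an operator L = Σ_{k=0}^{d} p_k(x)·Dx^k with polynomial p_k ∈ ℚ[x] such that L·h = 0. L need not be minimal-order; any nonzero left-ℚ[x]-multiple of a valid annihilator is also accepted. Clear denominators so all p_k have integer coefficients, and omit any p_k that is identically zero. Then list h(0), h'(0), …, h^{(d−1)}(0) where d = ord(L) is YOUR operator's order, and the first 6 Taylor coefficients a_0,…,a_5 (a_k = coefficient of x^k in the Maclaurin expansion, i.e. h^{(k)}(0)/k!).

f: a_k = 0, 9, 0, -27/2, 0, 243/40, …
g: a_k = 3, 3, 3/2, 1/2, 1/8, 1/40, …
f·g: L₀ = L_f ⊗_s L_g, ord ≤ 2·1.
L = 10 - 2·Dx + Dx^2  (order 2).
h: a_k = 0, 27, 27, -27, -36, -9/10, …
ICs: h(0) = 0, h′(0) = 27.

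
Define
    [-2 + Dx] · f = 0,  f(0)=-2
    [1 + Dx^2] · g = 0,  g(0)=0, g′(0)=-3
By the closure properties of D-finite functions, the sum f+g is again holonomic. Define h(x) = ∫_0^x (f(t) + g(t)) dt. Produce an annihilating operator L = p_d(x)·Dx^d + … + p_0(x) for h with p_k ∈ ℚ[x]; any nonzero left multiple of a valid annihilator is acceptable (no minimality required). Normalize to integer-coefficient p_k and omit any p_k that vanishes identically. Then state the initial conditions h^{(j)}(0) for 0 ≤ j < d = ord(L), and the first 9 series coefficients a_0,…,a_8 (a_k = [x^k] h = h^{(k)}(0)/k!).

L = -2·Dx + Dx^2 - 2·Dx^3 + Dx^4  (order 4).
h: a_k = 0, -2, -7/2, -4/3, -13/24, -4/15, -67/720, -8/315, -253/40320, …
ICs: h(0) = 0, h′(0) = -2, h′′(0) = -7, h′′′(0) = -8.

f: a_k = -2, -4, -4, -8/3, -4/3, -8/15, -8/45, -16/315, -4/315, …
g: a_k = 0, -3, 0, 1/2, 0, -1/40, 0, 1/1680, 0, …
f+g: L₀ = lclm(L_f,L_g), ord ≤ 1+2.
∫: right-multiply L₀ by Dx.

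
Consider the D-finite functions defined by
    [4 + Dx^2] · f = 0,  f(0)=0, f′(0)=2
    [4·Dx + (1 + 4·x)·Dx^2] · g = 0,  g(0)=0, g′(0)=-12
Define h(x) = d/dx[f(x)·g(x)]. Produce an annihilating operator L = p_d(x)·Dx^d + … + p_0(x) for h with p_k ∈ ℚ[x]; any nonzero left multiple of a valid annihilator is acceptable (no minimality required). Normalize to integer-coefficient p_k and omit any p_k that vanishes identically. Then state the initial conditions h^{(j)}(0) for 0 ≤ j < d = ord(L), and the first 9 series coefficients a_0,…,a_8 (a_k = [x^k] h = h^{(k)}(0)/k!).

L = (-832 - 992·x - 5568·x^2 - 12288·x^3 - 2048·x^4 + 24576·x^5 + 16384·x^6) + (-264 - 1568·x - 2560·x^2 + 10240·x^4 + 8192·x^5)·Dx + (-220 - 368·x - 1760·x^2 - 3072·x^3 + 2048·x^4 + 12288·x^5 + 8192·x^6)·Dx^2 + (-66 - 392·x - 640·x^2 + 2560·x^4 + 2048·x^5)·Dx^3 + (-3 - 30·x - 92·x^2 + 640·x^4 + 1536·x^5 + 1024·x^6)·Dx^4  (order 4).
h: a_k = 0, -48, 144, -448, 1760, -6880, 134624/5, -11122432/105, 14638656/35, …
ICs: h(0) = 0, h′(0) = -48, h′′(0) = 288, h′′′(0) = -2688.

f: a_k = 0, 2, 0, -4/3, 0, 4/15, 0, -8/315, 0, …
g: a_k = 0, -12, 24, -64, 192, -3072/5, 2048, -49152/7, 24576, …
Sym-product of L_f,L_g gives L₀ (≤ ord 4).
h₀' ⇒ L via d/dx closure of L₀.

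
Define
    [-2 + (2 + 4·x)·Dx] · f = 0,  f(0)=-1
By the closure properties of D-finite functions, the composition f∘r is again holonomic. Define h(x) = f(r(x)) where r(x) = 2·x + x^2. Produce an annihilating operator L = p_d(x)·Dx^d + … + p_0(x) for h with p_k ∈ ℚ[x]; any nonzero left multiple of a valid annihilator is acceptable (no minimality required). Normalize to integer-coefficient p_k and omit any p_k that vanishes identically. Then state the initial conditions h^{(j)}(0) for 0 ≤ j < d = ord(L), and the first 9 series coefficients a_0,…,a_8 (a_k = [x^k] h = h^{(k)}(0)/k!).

L = (-2 - 2·x) + (1 + 4·x + 2·x^2)·Dx  (order 1).
h: a_k = -1, -2, 1, -2, 9/2, -11, 57/2, -77, 1717/8, …
ICs: h(0) = -1.

f: a_k = -1, -1, 1/2, -1/2, 5/8, -7/8, 21/16, -33/16, 429/128, …
Change of var in L_f (x↦r) gives L₀.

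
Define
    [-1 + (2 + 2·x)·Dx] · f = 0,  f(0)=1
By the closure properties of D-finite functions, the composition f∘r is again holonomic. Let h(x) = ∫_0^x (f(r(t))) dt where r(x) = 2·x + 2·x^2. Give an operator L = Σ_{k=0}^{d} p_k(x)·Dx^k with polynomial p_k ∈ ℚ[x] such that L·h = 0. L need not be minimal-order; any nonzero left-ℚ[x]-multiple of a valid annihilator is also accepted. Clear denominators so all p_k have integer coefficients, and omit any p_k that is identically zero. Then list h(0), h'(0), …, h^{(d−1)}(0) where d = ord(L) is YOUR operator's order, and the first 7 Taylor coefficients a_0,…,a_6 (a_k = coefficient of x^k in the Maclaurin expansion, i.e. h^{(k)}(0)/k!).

L = (-1 - 2·x)·Dx + (1 + 2·x + 2·x^2)·Dx^2  (order 2).
h: a_k = 0, 1, 1/2, 1/6, -1/8, 3/40, -1/48, …
ICs: h(0) = 0, h′(0) = 1.

f: a_k = 1, 1/2, -1/8, 1/16, -5/128, 7/256, -21/1024, …
Change of var in L_f (x↦r) gives L₀.
h=∫₀ˣh₀: take L = L₀·Dx.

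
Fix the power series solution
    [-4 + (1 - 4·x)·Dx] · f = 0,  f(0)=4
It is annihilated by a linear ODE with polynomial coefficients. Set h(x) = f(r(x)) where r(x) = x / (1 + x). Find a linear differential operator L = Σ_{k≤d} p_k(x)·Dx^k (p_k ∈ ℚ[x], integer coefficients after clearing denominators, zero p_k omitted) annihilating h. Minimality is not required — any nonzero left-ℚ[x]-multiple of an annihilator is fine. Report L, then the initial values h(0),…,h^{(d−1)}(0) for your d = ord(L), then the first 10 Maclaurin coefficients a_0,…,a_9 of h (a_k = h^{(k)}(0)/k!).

L = 4 + (-1 + 2·x + 3·x^2)·Dx  (order 1).
h: a_k = 4, 16, 48, 144, 432, 1296, 3888, 11664, 34992, 104976, …
ICs: h(0) = 4.

f: a_k = 4, 16, 64, 256, 1024, 4096, 16384, 65536, 262144, 1048576, …
L₀ from L_f via x↦r, Dx↦r'^{-1}Dx.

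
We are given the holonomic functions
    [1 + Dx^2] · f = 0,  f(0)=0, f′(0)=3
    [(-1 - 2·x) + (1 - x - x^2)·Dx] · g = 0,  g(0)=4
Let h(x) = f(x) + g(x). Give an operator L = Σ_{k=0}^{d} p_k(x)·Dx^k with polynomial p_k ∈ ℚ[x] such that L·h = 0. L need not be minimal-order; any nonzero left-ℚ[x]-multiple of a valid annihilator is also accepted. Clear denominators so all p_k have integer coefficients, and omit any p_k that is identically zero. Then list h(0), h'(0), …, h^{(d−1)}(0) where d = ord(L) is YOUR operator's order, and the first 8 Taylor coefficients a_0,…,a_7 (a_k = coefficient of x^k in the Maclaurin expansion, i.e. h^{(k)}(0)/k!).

f: a_k = 0, 3, 0, -1/2, 0, 1/40, 0, -1/1680, …
g: a_k = 4, 4, 8, 12, 20, 32, 52, 84, …
h₀=f+g: left-lcm gives L₀, ord ≤ 3.
L = (-19 - 48·x - 31·x^2 - 24·x^3 - 5·x^4 - 2·x^5) + (5 - x - 4·x^2 - 7·x^3 - 6·x^4 - 3·x^5 - x^6)·Dx + (-19 - 48·x - 31·x^2 - 24·x^3 - 5·x^4 - 2·x^5)·Dx^2 + (5 - x - 4·x^2 - 7·x^3 - 6·x^4 - 3·x^5 - x^6)·Dx^3  (order 3).
h: a_k = 4, 7, 8, 23/2, 20, 1281/40, 52, 141119/1680, …
ICs: h(0) = 4, h′(0) = 7, h′′(0) = 16.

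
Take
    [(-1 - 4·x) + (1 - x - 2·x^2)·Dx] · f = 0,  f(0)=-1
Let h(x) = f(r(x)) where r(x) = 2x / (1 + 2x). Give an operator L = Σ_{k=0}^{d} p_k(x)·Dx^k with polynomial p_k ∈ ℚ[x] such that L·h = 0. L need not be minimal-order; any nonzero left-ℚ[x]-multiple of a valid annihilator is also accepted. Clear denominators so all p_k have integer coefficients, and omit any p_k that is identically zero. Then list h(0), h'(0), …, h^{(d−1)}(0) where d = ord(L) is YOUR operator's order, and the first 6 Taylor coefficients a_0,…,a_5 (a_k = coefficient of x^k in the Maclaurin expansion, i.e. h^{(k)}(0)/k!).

L = (2 + 20·x) + (-1 - 4·x + 4·x^2 + 16·x^3)·Dx  (order 1).
h: a_k = -1, -2, -8, 0, -64, 128, …
ICs: h(0) = -1.

f: a_k = -1, -1, -3, -5, -11, -21, …
h₀=f(r): pull back L_f along r ⇒ L₀.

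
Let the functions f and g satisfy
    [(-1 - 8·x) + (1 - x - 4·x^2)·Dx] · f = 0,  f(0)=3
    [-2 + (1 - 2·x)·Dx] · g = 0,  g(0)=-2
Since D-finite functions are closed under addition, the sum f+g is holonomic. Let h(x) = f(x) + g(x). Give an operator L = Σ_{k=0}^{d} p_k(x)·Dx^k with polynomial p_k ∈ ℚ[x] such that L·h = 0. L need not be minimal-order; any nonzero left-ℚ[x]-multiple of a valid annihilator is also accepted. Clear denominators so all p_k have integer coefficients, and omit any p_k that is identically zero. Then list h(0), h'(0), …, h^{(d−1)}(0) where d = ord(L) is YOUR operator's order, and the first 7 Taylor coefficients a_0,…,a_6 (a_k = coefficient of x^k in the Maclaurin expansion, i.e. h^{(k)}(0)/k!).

f: a_k = 3, 3, 15, 27, 87, 195, 543, …
g: a_k = -2, -4, -8, -16, -32, -64, -128, …
h₀=f+g: left-lcm gives L₀, ord ≤ 2.
L = (12 - 48·x + 192·x^2 - 128·x^3) + (-2 - 96·x^2 + 352·x^3 - 256·x^4)·Dx + (-1 + 11·x - 30·x^2 + 80·x^4 - 64·x^5)·Dx^2  (order 2).
h: a_k = 1, -1, 7, 11, 55, 131, 415, …
ICs: h(0) = 1, h′(0) = -1.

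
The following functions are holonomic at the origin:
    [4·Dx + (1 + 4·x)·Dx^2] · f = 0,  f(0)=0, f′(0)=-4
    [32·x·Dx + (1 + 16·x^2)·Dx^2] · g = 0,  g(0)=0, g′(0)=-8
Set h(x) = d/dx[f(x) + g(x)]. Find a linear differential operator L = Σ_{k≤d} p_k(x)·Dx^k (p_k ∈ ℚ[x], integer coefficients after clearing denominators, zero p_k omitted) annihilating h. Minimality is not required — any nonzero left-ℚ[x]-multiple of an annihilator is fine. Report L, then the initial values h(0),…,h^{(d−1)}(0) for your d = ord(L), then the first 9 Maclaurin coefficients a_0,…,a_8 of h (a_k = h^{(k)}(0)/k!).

L = (-32 - 384·x + 1536·x^2 + 2048·x^3) + (-16 - 64·x + 3072·x^3 + 4096·x^4)·Dx + (-1 + 4·x + 32·x^2 + 128·x^3 + 768·x^4 + 1024·x^5)·Dx^2  (order 2).
h: a_k = -12, 16, 64, 256, -3072, 4096, 16384, 65536, -786432, …
ICs: h(0) = -12, h′(0) = 16.

f: a_k = 0, -4, 8, -64/3, 64, -1024/5, 2048/3, -16384/7, 8192, …
g: a_k = 0, -8, 0, 128/3, 0, -2048/5, 0, 32768/7, 0, …
L₀ := lclm(L_f,L_g); ord L₀ ≤ 2+2.
Differentiate: ansatz ord ≤ ord L₀ ⇒ L.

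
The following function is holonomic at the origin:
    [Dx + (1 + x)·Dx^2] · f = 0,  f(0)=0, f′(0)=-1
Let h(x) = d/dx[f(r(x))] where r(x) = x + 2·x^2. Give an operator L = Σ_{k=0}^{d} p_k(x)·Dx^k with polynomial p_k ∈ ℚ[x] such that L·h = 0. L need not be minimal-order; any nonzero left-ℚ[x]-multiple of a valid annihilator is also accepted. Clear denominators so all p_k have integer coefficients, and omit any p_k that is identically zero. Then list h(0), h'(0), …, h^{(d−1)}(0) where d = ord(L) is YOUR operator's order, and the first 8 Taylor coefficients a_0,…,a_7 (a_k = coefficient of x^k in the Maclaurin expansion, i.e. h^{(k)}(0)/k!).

f: a_k = 0, -1, 1/2, -1/3, 1/4, -1/5, 1/6, -1/7, …
Substitute x→r, Dx→(1/r')Dx; clear ⇒ L₀.
h=h₀': d/dx-closure on L₀ ⇒ L.
L = (-3 + 4·x + 8·x^2) + (1 + 5·x + 6·x^2 + 8·x^3)·Dx  (order 1).
h: a_k = -1, -3, 5, 1, -11, 9, 13, -31, …
ICs: h(0) = -1.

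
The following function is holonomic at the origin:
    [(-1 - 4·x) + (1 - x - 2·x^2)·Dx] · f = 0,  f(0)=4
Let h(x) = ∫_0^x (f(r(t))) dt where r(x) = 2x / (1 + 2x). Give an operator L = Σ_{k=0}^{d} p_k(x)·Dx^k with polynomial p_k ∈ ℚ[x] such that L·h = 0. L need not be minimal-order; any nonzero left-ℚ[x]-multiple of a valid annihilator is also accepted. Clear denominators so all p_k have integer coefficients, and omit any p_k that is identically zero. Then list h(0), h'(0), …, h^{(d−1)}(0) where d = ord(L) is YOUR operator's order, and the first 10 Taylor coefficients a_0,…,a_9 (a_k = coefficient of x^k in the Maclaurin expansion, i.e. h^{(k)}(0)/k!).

L = (2 + 20·x)·Dx + (-1 - 4·x + 4·x^2 + 16·x^3)·Dx^2  (order 2).
h: a_k = 0, 4, 4, 32/3, 0, 256/5, -256/3, 3072/7, -1280, 45056/9, …
ICs: h(0) = 0, h′(0) = 4.

f: a_k = 4, 4, 12, 20, 44, 84, 172, 340, 684, 1364, …
L₀ from L_f via x↦r, Dx↦r'^{-1}Dx.
h=∫h₀ ⇒ L = L₀·Dx.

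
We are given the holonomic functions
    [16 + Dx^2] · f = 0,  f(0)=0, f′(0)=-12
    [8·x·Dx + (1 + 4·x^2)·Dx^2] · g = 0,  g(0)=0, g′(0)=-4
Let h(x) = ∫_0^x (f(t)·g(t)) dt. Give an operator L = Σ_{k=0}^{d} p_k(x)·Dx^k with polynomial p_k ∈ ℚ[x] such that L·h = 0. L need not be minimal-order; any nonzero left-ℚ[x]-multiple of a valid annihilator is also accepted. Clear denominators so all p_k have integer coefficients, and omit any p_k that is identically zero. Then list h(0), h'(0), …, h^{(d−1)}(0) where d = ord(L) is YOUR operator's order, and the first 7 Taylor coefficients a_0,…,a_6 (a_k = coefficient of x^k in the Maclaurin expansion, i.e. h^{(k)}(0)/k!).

f: a_k = 0, -12, 0, 32, 0, -128/5, 0, …
g: a_k = 0, -4, 0, 16/3, 0, -64/5, 0, …
Sym-product of L_f,L_g gives L₀ (≤ ord 4).
h=∫₀ˣh₀: take L = L₀·Dx.
L = (2560 + 29696·x^2 + 118784·x^4 + 262144·x^6 + 262144·x^8)·Dx + (1536·x + 14336·x^3 + 49152·x^5 + 65536·x^7)·Dx^2 + (240 + 3008·x^2 + 13824·x^4 + 32768·x^6 + 32768·x^8)·Dx^3 + (96·x + 896·x^3 + 3072·x^5 + 4096·x^7)·Dx^4 + (5 + 72·x^2 + 400·x^4 + 1024·x^6 + 1024·x^8)·Dx^5  (order 5).
h: a_k = 0, 0, 0, 16, 0, -192/5, 0, …
ICs: h(0) = 0, h′(0) = 0, h′′(0) = 0, h′′′(0) = 96, h′′′′(0) = 0.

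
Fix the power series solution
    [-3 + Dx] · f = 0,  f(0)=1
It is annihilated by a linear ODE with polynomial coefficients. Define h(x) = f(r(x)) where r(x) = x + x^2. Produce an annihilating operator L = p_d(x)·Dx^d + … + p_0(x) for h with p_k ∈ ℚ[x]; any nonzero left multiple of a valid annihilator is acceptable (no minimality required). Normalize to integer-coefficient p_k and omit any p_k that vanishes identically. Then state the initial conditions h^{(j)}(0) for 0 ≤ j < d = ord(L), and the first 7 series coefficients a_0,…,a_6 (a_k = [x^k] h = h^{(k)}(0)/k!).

f: a_k = 1, 3, 9/2, 9/2, 27/8, 81/40, 81/80, …
Substitute x→r, Dx→(1/r')Dx; clear ⇒ L₀.
L = (-3 - 6·x) + Dx  (order 1).
h: a_k = 1, 3, 15/2, 27/2, 171/8, 1161/40, 2871/80, …
ICs: h(0) = 1.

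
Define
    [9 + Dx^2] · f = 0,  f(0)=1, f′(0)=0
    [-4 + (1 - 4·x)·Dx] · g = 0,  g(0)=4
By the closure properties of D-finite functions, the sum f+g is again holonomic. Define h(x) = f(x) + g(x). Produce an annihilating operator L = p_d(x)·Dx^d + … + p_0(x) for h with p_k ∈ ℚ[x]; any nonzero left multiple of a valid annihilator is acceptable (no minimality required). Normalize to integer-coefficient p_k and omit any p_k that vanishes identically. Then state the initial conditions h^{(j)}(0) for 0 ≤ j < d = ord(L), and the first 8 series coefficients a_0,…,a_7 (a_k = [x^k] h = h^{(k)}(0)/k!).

f: a_k = 1, 0, -9/2, 0, 27/8, 0, -81/80, 0, …
g: a_k = 4, 16, 64, 256, 1024, 4096, 16384, 65536, …
Sum ⇒ L₀ = lclm(L_f,L_g) in ℚ(x)⟨Dx⟩.
L = (-3780 + 2592·x - 5184·x^2) + (369 - 2124·x + 3888·x^2 - 5184·x^3)·Dx + (-420 + 288·x - 576·x^2)·Dx^2 + (41 - 236·x + 432·x^2 - 576·x^3)·Dx^3  (order 3).
h: a_k = 5, 16, 119/2, 256, 8219/8, 4096, 1310639/80, 65536, …
ICs: h(0) = 5, h′(0) = 16, h′′(0) = 119.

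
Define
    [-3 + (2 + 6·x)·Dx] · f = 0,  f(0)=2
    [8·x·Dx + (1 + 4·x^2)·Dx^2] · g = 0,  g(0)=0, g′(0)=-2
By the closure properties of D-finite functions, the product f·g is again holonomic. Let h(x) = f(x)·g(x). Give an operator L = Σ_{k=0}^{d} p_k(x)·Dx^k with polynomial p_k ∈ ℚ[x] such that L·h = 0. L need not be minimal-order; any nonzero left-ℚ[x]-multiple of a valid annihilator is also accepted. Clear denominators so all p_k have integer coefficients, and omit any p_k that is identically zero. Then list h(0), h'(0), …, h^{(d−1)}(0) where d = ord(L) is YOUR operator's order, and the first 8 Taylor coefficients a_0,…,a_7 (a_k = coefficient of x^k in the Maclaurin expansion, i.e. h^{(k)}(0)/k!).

L = (27 - 48·x - 36·x^2) + (-12 - 4·x + 144·x^2 + 144·x^3)·Dx + (4 + 24·x + 52·x^2 + 96·x^3 + 144·x^4)·Dx^2  (order 2).
h: a_k = 0, -4, -6, 59/6, 5/4, -983/160, -11769/320, 841319/8960, …
ICs: h(0) = 0, h′(0) = -4.

f: a_k = 2, 3, -9/4, 27/8, -405/64, 1701/128, -15309/512, 72171/1024, …
g: a_k = 0, -2, 0, 8/3, 0, -32/5, 0, 128/7, …
L₀ := L_f ⊗_s L_g (sym. prod.), ord ≤ 2.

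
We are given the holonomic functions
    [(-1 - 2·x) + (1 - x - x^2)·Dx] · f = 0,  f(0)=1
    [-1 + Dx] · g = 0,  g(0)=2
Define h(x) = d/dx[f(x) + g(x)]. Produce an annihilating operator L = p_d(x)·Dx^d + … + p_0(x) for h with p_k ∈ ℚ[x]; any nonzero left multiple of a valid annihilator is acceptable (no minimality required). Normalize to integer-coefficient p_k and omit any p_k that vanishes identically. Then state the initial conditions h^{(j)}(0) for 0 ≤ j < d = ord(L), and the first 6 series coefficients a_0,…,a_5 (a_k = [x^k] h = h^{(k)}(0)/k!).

f: a_k = 1, 1, 2, 3, 5, 8, …
g: a_k = 2, 2, 1, 1/3, 1/12, 1/60, …
Weyl lclm of L_f,L_g ⇒ L₀ (ord ≤ 2).
Derive L from L₀ (diff closure).
L = (14 + 46·x + 40·x^2 + 36·x^3 + 6·x^4) + (-17 - 48·x - 41·x^2 - 24·x^3 + 5·x^4 + 2·x^5)·Dx + (3 + 2·x + x^2 - 12·x^3 - 11·x^4 - 2·x^5)·Dx^2  (order 2).
h: a_k = 3, 6, 10, 61/3, 481/12, 4681/60, …
ICs: h(0) = 3, h′(0) = 6.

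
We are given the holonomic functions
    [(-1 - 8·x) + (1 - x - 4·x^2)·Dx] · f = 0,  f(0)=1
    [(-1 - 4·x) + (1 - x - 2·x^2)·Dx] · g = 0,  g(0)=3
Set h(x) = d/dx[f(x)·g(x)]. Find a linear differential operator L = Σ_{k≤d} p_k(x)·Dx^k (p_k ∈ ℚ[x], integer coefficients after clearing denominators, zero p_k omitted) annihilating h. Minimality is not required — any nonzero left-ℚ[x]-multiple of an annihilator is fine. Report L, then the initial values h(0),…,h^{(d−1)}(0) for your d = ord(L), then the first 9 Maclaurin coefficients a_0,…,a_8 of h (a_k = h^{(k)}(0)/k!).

L = (9 + 12·x - 9·x^2 - 272·x^3 - 144·x^4 + 720·x^5 + 640·x^6) + (-1 - 3·x + 24·x^2 + 17·x^3 - 115·x^4 - 66·x^5 + 168·x^6 + 128·x^7)·Dx  (order 1).
h: a_k = 6, 54, 198, 828, 2670, 8946, 27174, 82872, 242190, …
ICs: h(0) = 6.

f: a_k = 1, 1, 5, 9, 29, 65, 181, 441, 1165, …
g: a_k = 3, 3, 9, 15, 33, 63, 129, 255, 513, …
Sym-product of L_f,L_g gives L₀ (≤ ord 1).
Derive L from L₀ (diff closure).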